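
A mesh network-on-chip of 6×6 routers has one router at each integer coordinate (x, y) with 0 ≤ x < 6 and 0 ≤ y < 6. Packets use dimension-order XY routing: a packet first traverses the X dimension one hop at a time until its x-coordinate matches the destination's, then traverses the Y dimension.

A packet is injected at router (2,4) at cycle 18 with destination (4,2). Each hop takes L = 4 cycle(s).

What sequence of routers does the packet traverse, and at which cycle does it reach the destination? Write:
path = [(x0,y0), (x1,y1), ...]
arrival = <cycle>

  0. router=(2,4) cycle=18 (inject)
  1. router=(3,4) cycle=22 dir=E
  2. router=(4,4) cycle=26 dir=E
  3. router=(4,3) cycle=30 dir=S
  4. router=(4,2) cycle=34 dir=S

path = [(2,4), (3,4), (4,4), (4,3), (4,2)]
arrival = 34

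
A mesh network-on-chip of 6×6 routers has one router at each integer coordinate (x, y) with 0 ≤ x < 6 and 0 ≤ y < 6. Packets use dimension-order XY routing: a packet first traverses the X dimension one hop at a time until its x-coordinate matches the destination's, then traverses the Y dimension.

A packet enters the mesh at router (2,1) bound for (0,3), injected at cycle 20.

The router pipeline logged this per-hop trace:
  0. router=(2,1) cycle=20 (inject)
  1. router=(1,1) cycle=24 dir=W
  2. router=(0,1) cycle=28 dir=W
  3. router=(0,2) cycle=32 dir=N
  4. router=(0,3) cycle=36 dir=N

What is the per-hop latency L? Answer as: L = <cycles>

From hop 0 (20) to hop 1 (24): +4 cycles.
Each hop adds L, hence L = 4.

L = 4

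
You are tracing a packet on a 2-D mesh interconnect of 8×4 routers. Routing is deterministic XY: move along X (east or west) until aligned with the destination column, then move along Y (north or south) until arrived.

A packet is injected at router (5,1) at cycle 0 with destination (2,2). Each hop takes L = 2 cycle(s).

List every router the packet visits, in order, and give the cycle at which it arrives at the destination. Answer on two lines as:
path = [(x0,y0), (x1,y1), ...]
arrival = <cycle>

path = [(5,1), (4,1), (3,1), (2,1), (2,2)]
arrival = 8

hop 0: (5,1) @ cyc 0
hop 1: (4,1) @ cyc 2  [W]
hop 2: (3,1) @ cyc 4  [W]
hop 3: (2,1) @ cyc 6  [W]
hop 4: (2,2) @ cyc 8  [N]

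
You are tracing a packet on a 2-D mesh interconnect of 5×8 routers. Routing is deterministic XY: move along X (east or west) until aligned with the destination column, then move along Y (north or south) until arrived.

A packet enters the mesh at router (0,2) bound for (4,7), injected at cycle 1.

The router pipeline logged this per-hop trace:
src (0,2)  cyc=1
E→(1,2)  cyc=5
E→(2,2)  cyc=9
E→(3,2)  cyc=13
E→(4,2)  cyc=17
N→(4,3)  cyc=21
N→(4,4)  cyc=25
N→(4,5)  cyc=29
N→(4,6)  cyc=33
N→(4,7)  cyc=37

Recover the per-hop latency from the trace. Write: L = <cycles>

L = 4

cyc[1] − cyc[0] = 5 − 1 = 4.
That increment is L by definition: L = 4.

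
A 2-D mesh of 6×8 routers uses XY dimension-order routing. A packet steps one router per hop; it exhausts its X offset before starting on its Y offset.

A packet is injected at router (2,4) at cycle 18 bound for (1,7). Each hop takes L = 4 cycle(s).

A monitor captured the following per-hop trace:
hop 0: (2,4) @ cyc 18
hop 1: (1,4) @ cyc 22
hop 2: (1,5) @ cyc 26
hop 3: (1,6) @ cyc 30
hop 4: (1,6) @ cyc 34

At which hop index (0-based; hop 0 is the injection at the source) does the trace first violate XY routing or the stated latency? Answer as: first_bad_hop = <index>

[1] (-1,+0) / 4c ⇒ ok
[2] (+0,+1) / 4c ⇒ ok
[3] (+0,+1) / 4c ⇒ ok
[4] (+0,+0) / 4c ⇒ BAD: non-unit step

first_bad_hop = 4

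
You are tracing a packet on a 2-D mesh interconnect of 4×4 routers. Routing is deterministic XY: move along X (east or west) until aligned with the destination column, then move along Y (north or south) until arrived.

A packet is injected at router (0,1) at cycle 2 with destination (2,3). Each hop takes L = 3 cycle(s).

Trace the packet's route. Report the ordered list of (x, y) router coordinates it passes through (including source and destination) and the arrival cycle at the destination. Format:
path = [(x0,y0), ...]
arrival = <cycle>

path = [(0,1), (1,1), (2,1), (2,2), (2,3)]
arrival = 14

[0] x=0 y=1 t=2
[1] x=1 y=1 t=5 →E
[2] x=2 y=1 t=8 →E
[3] x=2 y=2 t=11 →N
[4] x=2 y=3 t=14 →N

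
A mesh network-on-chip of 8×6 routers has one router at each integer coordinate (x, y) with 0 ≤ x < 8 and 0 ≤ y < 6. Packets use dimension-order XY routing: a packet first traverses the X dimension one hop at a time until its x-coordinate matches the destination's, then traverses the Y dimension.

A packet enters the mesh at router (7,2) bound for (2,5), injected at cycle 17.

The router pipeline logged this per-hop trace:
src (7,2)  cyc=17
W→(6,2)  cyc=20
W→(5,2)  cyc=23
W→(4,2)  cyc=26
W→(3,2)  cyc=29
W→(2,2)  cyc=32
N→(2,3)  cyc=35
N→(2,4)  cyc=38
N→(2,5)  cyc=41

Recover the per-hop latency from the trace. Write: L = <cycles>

Between hops 0 and 1 the cycle counter advances 20 − 17 = 3.
Per-hop latency L = Δcyc = 3.

L = 3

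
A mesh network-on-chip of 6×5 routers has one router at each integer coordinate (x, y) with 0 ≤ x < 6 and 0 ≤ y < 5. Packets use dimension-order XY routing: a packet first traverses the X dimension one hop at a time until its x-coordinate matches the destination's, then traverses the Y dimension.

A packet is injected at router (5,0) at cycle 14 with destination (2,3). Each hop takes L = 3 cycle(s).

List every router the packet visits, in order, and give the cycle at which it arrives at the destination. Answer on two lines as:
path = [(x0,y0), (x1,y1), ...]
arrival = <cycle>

  0. router=(5,0) cycle=14 (inject)
  1. router=(4,0) cycle=17 dir=W
  2. router=(3,0) cycle=20 dir=W
  3. router=(2,0) cycle=23 dir=W
  4. router=(2,1) cycle=26 dir=N
  5. router=(2,2) cycle=29 dir=N
  6. router=(2,3) cycle=32 dir=N

path = [(5,0), (4,0), (3,0), (2,0), (2,1), (2,2), (2,3)]
arrival = 32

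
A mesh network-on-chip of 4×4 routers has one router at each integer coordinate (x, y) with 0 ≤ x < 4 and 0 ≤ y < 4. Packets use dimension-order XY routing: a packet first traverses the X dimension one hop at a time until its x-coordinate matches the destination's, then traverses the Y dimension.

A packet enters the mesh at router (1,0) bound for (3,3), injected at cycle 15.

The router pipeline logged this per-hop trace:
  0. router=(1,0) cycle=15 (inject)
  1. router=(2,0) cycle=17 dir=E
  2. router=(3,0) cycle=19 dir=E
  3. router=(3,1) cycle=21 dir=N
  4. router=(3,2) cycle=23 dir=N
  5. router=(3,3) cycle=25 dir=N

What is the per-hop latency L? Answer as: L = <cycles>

L = 2

cyc[1] − cyc[0] = 17 − 15 = 2.
Per-hop latency L = Δcyc = 2.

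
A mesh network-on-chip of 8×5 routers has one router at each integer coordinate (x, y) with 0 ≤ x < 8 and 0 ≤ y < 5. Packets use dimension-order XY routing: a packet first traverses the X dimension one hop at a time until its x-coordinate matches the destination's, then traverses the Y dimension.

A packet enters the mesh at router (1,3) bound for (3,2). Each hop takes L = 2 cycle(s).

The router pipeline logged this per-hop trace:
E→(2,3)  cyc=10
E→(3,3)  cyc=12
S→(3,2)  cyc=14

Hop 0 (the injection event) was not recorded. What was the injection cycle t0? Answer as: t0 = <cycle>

cyc[1] = 10 and cyc[k] = t0 + k·L for every k.
Subtract one hop: t0 = 10 − 2 = 8.

t0 = 8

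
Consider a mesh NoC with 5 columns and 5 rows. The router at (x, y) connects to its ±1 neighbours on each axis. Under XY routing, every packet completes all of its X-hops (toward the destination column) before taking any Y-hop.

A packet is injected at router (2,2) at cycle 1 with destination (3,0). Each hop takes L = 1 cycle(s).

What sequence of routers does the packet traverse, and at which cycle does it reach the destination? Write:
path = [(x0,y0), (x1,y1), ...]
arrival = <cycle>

[0] x=2 y=2 t=1
[1] x=3 y=2 t=2 →E
[2] x=3 y=1 t=3 →S
[3] x=3 y=0 t=4 →S

path = [(2,2), (3,2), (3,1), (3,0)]
arrival = 4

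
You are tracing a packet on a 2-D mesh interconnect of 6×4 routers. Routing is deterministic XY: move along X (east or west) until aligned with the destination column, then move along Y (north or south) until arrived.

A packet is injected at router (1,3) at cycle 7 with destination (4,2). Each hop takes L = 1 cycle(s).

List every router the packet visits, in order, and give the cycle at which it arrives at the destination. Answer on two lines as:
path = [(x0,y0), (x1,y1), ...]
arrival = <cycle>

path = [(1,3), (2,3), (3,3), (4,3), (4,2)]
arrival = 11

t=7: at (1,3)
t=8: at (2,3) after E
t=9: at (3,3) after E
t=10: at (4,3) after E
t=11: at (4,2) after S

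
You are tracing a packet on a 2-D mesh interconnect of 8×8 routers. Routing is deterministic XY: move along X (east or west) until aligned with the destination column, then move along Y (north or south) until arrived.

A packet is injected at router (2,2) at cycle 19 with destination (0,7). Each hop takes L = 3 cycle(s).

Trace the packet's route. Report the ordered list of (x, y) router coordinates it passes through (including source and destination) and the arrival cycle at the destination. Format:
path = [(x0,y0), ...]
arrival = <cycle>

  0. router=(2,2) cycle=19 (inject)
  1. router=(1,2) cycle=22 dir=W
  2. router=(0,2) cycle=25 dir=W
  3. router=(0,3) cycle=28 dir=N
  4. router=(0,4) cycle=31 dir=N
  5. router=(0,5) cycle=34 dir=N
  6. router=(0,6) cycle=37 dir=N
  7. router=(0,7) cycle=40 dir=N

path = [(2,2), (1,2), (0,2), (0,3), (0,4), (0,5), (0,6), (0,7)]
arrival = 40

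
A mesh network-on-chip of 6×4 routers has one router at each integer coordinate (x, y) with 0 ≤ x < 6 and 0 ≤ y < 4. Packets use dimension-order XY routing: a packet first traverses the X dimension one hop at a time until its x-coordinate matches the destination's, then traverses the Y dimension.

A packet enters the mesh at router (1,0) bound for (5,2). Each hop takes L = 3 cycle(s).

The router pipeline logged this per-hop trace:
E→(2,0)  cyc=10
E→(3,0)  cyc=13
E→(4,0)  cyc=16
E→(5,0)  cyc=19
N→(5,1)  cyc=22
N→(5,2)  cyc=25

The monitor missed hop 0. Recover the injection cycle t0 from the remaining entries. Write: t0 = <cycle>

cyc[1] = 10 and cyc[k] = t0 + k·L for every k.
So t0 = 10 − 1·3 = 7.

t0 = 7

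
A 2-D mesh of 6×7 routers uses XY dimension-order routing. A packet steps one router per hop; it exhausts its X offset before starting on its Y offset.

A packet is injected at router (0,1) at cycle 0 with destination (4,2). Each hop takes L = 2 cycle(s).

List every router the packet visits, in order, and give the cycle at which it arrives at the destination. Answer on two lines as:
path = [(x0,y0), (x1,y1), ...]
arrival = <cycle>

path = [(0,1), (1,1), (2,1), (3,1), (4,1), (4,2)]
arrival = 10

hop 0: (0,1) @ cyc 0
hop 1: (1,1) @ cyc 2  [E]
hop 2: (2,1) @ cyc 4  [E]
hop 3: (3,1) @ cyc 6  [E]
hop 4: (4,1) @ cyc 8  [E]
hop 5: (4,2) @ cyc 10  [N]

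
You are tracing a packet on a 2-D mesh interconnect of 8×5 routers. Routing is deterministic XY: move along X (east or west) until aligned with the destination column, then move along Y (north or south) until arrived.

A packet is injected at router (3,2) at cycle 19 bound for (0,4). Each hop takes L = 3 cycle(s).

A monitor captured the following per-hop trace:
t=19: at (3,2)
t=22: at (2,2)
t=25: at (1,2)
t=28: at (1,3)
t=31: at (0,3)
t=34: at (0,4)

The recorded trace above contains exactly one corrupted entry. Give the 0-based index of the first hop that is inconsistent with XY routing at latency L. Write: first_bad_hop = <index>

first_bad_hop = 3

  1: Δx=-1 Δy=+0 Δt=3 [ok]
  2: Δx=-1 Δy=+0 Δt=3 [ok]
  3: Δx=+0 Δy=+1 Δt=3 [BAD: Y-move but x=1≠0]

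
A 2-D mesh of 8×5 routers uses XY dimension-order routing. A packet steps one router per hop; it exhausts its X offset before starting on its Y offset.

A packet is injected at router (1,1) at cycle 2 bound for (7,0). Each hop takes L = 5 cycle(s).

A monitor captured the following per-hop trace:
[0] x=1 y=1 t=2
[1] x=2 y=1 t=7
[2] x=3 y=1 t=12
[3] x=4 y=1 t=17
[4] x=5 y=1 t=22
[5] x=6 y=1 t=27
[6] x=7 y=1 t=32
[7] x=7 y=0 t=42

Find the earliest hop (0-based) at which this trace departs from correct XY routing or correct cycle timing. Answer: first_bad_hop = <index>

[1] (+1,+0) / 5c ⇒ ok
[2] (+1,+0) / 5c ⇒ ok
[3] (+1,+0) / 5c ⇒ ok
[4] (+1,+0) / 5c ⇒ ok
[5] (+1,+0) / 5c ⇒ ok
[6] (+1,+0) / 5c ⇒ ok
[7] (+0,-1) / 10c ⇒ BAD: Δcyc=10≠L

first_bad_hop = 7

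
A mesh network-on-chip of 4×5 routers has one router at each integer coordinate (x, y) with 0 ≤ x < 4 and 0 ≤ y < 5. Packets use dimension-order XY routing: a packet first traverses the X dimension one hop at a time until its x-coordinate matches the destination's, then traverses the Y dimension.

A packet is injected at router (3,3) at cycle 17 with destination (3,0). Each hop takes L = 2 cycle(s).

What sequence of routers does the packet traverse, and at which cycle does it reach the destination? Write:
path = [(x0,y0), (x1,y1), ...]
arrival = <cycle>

path = [(3,3), (3,2), (3,1), (3,0)]
arrival = 23

src (3,3)  cyc=17
S→(3,2)  cyc=19
S→(3,1)  cyc=21
S→(3,0)  cyc=23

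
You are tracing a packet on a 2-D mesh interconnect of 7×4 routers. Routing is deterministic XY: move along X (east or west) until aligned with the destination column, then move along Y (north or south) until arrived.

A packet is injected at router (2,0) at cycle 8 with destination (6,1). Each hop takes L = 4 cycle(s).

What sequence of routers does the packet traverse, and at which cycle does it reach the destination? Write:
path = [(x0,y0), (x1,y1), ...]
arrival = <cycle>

path = [(2,0), (3,0), (4,0), (5,0), (6,0), (6,1)]
arrival = 28

t=8: at (2,0)
t=12: at (3,0) after E
t=16: at (4,0) after E
t=20: at (5,0) after E
t=24: at (6,0) after E
t=28: at (6,1) after N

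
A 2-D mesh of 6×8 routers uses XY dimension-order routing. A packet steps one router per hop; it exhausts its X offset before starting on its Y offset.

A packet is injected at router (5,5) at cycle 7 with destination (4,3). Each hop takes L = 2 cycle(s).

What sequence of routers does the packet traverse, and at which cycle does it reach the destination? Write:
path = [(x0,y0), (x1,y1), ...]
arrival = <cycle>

t=7: at (5,5)
t=9: at (4,5) after W
t=11: at (4,4) after S
t=13: at (4,3) after S

path = [(5,5), (4,5), (4,4), (4,3)]
arrival = 13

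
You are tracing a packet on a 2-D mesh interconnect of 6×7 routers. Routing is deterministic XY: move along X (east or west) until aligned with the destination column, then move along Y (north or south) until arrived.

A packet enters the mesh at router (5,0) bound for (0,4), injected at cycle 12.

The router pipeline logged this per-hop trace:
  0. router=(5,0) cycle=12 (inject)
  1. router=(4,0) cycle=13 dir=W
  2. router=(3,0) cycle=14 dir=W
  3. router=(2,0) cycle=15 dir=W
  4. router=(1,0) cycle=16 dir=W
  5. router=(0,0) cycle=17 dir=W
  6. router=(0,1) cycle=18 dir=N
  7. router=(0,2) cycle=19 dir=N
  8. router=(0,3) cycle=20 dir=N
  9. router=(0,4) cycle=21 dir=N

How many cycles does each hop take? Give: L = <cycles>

From hop 0 (12) to hop 1 (13): +1 cycles.
That increment is L by definition: L = 1.

L = 1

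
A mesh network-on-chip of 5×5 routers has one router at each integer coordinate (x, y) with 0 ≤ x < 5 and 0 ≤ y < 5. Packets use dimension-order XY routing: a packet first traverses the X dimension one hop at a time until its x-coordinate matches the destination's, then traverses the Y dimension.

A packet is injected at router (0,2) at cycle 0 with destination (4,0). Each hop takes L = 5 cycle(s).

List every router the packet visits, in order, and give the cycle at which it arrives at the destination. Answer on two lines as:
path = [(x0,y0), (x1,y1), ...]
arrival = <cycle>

path = [(0,2), (1,2), (2,2), (3,2), (4,2), (4,1), (4,0)]
arrival = 30

[0] x=0 y=2 t=0
[1] x=1 y=2 t=5 →E
[2] x=2 y=2 t=10 →E
[3] x=3 y=2 t=15 →E
[4] x=4 y=2 t=20 →E
[5] x=4 y=1 t=25 →S
[6] x=4 y=0 t=30 →S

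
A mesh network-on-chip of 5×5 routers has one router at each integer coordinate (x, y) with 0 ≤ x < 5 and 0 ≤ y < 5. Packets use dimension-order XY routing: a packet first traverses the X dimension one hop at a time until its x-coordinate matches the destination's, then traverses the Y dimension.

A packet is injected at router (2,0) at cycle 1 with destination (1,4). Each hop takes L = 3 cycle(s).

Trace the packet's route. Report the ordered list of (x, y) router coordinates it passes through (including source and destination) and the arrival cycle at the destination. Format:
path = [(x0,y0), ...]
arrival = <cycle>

hop 0: (2,0) @ cyc 1
hop 1: (1,0) @ cyc 4  [W]
hop 2: (1,1) @ cyc 7  [N]
hop 3: (1,2) @ cyc 10  [N]
hop 4: (1,3) @ cyc 13  [N]
hop 5: (1,4) @ cyc 16  [N]

path = [(2,0), (1,0), (1,1), (1,2), (1,3), (1,4)]
arrival = 16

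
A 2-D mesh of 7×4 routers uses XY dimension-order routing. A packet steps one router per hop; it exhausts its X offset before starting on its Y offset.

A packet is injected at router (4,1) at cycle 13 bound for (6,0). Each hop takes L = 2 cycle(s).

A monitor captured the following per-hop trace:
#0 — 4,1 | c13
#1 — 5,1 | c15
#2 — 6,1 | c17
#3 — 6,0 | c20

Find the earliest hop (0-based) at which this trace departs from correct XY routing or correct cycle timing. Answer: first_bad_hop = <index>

check 1→ d=(1,0) cyc+2: ok
check 2→ d=(1,0) cyc+2: ok
check 3→ d=(0,-1) cyc+3: BAD: Δcyc=3≠L

first_bad_hop = 3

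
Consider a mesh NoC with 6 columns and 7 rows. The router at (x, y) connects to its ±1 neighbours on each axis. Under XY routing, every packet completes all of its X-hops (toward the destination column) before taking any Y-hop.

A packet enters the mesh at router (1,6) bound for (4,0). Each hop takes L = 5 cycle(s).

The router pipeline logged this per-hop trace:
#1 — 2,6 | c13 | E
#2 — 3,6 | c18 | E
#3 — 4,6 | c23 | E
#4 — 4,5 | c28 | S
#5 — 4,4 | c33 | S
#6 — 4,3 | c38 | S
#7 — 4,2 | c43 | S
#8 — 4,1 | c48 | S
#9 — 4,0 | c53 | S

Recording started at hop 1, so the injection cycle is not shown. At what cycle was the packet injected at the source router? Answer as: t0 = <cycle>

At hop 1 the cycle is 13; in general cyc_k = t0 + kL.
Subtract one hop: t0 = 13 − 5 = 8.

t0 = 8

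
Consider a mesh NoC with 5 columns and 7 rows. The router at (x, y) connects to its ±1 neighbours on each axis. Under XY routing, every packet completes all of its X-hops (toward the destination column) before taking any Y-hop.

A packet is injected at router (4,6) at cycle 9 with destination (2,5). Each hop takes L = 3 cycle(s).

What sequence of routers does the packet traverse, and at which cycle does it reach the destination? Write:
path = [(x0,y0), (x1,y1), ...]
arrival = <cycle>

src (4,6)  cyc=9
W→(3,6)  cyc=12
W→(2,6)  cyc=15
S→(2,5)  cyc=18

path = [(4,6), (3,6), (2,6), (2,5)]
arrival = 18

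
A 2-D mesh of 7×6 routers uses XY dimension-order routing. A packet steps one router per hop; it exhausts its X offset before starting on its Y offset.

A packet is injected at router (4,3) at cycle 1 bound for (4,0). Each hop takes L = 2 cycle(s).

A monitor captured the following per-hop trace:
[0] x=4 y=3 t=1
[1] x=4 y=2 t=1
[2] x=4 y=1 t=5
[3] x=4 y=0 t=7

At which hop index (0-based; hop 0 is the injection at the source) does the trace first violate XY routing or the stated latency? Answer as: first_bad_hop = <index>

first_bad_hop = 1

  1: Δx=+0 Δy=-1 Δt=0 [BAD: Δcyc=0≠L]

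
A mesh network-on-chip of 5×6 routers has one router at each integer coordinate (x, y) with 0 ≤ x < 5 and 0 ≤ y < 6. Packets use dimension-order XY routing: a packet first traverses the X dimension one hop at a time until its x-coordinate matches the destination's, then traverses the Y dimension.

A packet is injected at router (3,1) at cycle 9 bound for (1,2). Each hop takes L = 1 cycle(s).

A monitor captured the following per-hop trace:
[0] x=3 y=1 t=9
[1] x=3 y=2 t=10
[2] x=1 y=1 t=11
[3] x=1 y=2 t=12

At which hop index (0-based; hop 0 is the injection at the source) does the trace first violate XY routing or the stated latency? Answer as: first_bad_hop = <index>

first_bad_hop = 1

  1: Δx=+0 Δy=+1 Δt=1 [BAD: Y-move but x=3≠1]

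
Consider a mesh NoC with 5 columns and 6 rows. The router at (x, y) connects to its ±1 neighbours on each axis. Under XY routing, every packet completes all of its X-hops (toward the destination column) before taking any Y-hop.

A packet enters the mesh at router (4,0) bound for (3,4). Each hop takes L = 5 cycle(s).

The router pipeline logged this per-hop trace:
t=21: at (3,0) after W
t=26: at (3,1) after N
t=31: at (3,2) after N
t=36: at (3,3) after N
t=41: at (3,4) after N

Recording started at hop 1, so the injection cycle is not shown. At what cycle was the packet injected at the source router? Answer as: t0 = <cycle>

Hop 1 reached at cycle 21; hop k is at t0 + k·L.
Subtract one hop: t0 = 21 − 5 = 16.

t0 = 16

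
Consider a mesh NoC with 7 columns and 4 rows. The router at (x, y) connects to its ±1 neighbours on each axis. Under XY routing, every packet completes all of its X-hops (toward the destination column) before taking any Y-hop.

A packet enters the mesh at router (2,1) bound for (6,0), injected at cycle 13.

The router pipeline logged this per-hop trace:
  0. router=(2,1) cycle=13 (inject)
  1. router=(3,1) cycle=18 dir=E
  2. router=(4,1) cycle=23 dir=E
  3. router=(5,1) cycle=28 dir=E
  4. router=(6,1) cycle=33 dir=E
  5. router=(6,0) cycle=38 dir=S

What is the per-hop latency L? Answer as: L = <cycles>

From hop 0 (13) to hop 1 (18): +5 cycles.
Per-hop latency L = Δcyc = 5.

L = 5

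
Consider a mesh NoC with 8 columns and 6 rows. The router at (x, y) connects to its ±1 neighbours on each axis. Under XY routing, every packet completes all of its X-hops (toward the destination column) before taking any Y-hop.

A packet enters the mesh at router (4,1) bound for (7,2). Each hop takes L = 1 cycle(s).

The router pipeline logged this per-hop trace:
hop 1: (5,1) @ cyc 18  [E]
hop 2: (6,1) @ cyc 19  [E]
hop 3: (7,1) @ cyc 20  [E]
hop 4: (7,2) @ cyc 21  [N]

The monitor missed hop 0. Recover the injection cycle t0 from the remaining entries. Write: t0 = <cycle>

Hop 1 reached at cycle 18; hop k is at t0 + k·L.
Therefore t0 = 18 − L = 17.

t0 = 17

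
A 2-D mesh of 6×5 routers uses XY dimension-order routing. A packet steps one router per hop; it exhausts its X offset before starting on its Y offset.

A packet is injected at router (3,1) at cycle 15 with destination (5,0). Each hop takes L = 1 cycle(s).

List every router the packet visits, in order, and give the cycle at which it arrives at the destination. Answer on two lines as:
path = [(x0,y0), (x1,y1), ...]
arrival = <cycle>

t=15: at (3,1)
t=16: at (4,1) after E
t=17: at (5,1) after E
t=18: at (5,0) after S

path = [(3,1), (4,1), (5,1), (5,0)]
arrival = 18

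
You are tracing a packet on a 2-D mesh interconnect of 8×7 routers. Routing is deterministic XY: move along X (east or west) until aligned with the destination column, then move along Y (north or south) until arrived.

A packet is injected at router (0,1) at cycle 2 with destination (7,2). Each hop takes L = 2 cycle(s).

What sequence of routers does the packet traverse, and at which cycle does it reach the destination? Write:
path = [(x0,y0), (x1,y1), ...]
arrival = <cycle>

path = [(0,1), (1,1), (2,1), (3,1), (4,1), (5,1), (6,1), (7,1), (7,2)]
arrival = 18

t=2: at (0,1)
t=4: at (1,1) after E
t=6: at (2,1) after E
t=8: at (3,1) after E
t=10: at (4,1) after E
t=12: at (5,1) after E
t=14: at (6,1) after E
t=16: at (7,1) after E
t=18: at (7,2) after N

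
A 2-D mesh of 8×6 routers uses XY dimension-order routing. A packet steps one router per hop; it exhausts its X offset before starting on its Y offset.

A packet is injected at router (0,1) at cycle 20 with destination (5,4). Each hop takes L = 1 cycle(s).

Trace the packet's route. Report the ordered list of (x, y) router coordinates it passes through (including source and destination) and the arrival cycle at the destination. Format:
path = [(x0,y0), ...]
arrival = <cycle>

hop 0: (0,1) @ cyc 20
hop 1: (1,1) @ cyc 21  [E]
hop 2: (2,1) @ cyc 22  [E]
hop 3: (3,1) @ cyc 23  [E]
hop 4: (4,1) @ cyc 24  [E]
hop 5: (5,1) @ cyc 25  [E]
hop 6: (5,2) @ cyc 26  [N]
hop 7: (5,3) @ cyc 27  [N]
hop 8: (5,4) @ cyc 28  [N]

path = [(0,1), (1,1), (2,1), (3,1), (4,1), (5,1), (5,2), (5,3), (5,4)]
arrival = 28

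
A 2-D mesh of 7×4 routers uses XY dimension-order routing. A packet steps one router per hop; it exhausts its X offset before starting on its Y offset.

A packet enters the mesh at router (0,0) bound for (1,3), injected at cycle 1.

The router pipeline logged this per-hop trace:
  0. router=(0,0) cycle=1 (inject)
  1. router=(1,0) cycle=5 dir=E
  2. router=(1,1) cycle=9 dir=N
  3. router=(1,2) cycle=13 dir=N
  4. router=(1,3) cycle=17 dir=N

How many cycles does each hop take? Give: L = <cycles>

L = 4

cyc[1] − cyc[0] = 5 − 1 = 4.
Per-hop latency L = Δcyc = 4.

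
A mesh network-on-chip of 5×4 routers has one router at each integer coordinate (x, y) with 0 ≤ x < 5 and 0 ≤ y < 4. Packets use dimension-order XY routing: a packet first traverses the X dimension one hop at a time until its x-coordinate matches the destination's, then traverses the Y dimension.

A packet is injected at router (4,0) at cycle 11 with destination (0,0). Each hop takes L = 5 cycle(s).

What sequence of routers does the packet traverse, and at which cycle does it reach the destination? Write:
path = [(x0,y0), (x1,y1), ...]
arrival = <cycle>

path = [(4,0), (3,0), (2,0), (1,0), (0,0)]
arrival = 31

  0. router=(4,0) cycle=11 (inject)
  1. router=(3,0) cycle=16 dir=W
  2. router=(2,0) cycle=21 dir=W
  3. router=(1,0) cycle=26 dir=W
  4. router=(0,0) cycle=31 dir=W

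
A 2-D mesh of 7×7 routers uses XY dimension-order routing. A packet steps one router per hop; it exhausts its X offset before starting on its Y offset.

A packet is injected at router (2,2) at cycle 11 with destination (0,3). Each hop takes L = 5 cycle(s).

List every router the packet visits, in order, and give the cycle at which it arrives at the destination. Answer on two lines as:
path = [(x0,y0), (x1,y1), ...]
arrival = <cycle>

path = [(2,2), (1,2), (0,2), (0,3)]
arrival = 26

t=11: at (2,2)
t=16: at (1,2) after W
t=21: at (0,2) after W
t=26: at (0,3) after N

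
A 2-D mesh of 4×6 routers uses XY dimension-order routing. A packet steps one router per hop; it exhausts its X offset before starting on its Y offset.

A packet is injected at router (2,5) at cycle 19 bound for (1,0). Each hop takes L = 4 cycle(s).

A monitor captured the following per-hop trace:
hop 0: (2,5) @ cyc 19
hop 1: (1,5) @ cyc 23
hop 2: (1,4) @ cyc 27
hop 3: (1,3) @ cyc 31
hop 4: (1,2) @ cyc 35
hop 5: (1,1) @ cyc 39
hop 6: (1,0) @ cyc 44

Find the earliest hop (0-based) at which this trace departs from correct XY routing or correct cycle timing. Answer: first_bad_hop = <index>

first_bad_hop = 6

  1: Δx=-1 Δy=+0 Δt=4 [ok]
  2: Δx=+0 Δy=-1 Δt=4 [ok]
  3: Δx=+0 Δy=-1 Δt=4 [ok]
  4: Δx=+0 Δy=-1 Δt=4 [ok]
  5: Δx=+0 Δy=-1 Δt=4 [ok]
  6: Δx=+0 Δy=-1 Δt=5 [BAD: Δcyc=5≠L]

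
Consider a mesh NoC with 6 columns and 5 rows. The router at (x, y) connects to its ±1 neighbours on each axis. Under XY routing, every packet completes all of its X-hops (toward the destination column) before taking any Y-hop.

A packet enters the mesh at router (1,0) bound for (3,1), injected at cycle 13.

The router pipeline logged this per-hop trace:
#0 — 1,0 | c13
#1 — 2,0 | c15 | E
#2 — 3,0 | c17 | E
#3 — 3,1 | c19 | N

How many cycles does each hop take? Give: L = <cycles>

L = 2

cyc[1] − cyc[0] = 15 − 13 = 2.
That increment is L by definition: L = 2.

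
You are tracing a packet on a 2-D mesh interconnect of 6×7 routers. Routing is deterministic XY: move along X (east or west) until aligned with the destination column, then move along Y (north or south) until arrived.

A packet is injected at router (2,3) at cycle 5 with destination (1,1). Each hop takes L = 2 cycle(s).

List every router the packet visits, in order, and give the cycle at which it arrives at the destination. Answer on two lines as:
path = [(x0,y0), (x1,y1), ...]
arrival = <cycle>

hop 0: (2,3) @ cyc 5
hop 1: (1,3) @ cyc 7  [W]
hop 2: (1,2) @ cyc 9  [S]
hop 3: (1,1) @ cyc 11  [S]

path = [(2,3), (1,3), (1,2), (1,1)]
arrival = 11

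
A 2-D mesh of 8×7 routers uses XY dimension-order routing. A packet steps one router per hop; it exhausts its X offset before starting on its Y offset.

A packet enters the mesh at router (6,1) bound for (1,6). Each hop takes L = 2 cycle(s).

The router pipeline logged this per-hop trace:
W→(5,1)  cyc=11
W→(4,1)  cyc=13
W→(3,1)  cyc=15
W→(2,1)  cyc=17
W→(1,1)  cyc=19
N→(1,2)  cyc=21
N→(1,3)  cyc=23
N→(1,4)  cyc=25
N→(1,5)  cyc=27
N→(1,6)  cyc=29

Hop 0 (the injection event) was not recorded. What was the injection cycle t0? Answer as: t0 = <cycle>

The first recorded entry is hop 1 at cycle 11.
Therefore t0 = 11 − L = 9.

t0 = 9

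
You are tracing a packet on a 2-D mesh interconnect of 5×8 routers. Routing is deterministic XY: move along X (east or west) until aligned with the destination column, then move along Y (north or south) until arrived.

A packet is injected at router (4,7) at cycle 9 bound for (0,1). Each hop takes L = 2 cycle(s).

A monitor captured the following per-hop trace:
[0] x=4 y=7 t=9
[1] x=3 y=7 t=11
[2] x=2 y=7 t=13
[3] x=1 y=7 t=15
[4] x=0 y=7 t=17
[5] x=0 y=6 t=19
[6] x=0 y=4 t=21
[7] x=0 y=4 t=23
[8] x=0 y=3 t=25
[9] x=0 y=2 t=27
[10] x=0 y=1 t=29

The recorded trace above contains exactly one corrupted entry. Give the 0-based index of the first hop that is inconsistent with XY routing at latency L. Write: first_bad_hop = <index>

first_bad_hop = 6

[1] (-1,+0) / 2c ⇒ ok
[2] (-1,+0) / 2c ⇒ ok
[3] (-1,+0) / 2c ⇒ ok
[4] (-1,+0) / 2c ⇒ ok
[5] (+0,-1) / 2c ⇒ ok
[6] (+0,-2) / 2c ⇒ BAD: non-unit step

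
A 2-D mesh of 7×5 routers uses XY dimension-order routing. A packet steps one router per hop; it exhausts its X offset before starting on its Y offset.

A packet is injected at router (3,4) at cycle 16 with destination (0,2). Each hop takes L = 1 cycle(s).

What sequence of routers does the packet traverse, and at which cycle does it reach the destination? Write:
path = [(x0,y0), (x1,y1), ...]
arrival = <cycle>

path = [(3,4), (2,4), (1,4), (0,4), (0,3), (0,2)]
arrival = 21

hop 0: (3,4) @ cyc 16
hop 1: (2,4) @ cyc 17  [W]
hop 2: (1,4) @ cyc 18  [W]
hop 3: (0,4) @ cyc 19  [W]
hop 4: (0,3) @ cyc 20  [S]
hop 5: (0,2) @ cyc 21  [S]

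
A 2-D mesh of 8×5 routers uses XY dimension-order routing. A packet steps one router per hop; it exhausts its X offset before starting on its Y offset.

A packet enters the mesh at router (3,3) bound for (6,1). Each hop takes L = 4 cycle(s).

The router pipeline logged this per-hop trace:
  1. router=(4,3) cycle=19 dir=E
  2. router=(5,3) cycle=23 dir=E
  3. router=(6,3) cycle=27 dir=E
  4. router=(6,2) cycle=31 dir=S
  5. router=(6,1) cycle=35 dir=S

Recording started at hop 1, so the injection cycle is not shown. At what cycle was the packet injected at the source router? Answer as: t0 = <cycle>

t0 = 15

At hop 1 the cycle is 19; in general cyc_k = t0 + kL.
So t0 = 19 − 1·4 = 15.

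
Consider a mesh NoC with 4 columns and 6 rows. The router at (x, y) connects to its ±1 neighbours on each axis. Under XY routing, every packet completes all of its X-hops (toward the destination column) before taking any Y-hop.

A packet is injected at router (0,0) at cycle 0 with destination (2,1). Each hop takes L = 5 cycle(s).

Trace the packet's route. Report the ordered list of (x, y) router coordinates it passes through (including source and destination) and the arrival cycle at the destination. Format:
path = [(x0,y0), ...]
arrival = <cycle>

path = [(0,0), (1,0), (2,0), (2,1)]
arrival = 15

t=0: at (0,0)
t=5: at (1,0) after E
t=10: at (2,0) after E
t=15: at (2,1) after N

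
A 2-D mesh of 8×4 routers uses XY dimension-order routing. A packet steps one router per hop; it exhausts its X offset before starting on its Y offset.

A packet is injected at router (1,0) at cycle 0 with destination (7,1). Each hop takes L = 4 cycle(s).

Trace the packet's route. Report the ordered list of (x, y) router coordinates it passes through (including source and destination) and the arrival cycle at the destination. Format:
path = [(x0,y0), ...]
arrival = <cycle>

path = [(1,0), (2,0), (3,0), (4,0), (5,0), (6,0), (7,0), (7,1)]
arrival = 28

src (1,0)  cyc=0
E→(2,0)  cyc=4
E→(3,0)  cyc=8
E→(4,0)  cyc=12
E→(5,0)  cyc=16
E→(6,0)  cyc=20
E→(7,0)  cyc=24
N→(7,1)  cyc=28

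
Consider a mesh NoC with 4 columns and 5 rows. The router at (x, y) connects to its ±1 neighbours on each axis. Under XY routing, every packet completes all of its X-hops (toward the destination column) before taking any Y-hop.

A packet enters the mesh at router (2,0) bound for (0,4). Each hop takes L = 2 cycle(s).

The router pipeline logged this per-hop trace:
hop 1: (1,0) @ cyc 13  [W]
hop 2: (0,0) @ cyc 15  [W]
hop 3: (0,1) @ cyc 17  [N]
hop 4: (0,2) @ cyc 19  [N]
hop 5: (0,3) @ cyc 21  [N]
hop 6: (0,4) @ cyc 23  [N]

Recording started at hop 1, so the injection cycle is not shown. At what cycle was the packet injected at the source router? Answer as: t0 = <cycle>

Hop 1 reached at cycle 13; hop k is at t0 + k·L.
So t0 = 13 − 1·2 = 11.

t0 = 11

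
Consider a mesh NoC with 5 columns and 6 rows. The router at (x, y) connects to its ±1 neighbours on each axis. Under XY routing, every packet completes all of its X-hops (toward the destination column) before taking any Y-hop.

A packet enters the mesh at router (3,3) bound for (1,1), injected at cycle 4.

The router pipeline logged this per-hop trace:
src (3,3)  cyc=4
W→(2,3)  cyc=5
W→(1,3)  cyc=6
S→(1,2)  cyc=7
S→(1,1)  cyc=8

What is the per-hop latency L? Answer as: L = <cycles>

L = 1

Δcyc across hop 0→1: 5 − 4 = 1.
Each hop adds L, hence L = 1.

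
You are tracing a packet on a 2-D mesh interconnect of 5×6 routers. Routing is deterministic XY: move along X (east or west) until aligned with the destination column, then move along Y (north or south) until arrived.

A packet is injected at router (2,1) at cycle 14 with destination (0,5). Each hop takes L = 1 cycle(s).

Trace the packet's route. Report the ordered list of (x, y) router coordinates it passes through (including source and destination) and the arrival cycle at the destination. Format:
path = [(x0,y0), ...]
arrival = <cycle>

  0. router=(2,1) cycle=14 (inject)
  1. router=(1,1) cycle=15 dir=W
  2. router=(0,1) cycle=16 dir=W
  3. router=(0,2) cycle=17 dir=N
  4. router=(0,3) cycle=18 dir=N
  5. router=(0,4) cycle=19 dir=N
  6. router=(0,5) cycle=20 dir=N

path = [(2,1), (1,1), (0,1), (0,2), (0,3), (0,4), (0,5)]
arrival = 20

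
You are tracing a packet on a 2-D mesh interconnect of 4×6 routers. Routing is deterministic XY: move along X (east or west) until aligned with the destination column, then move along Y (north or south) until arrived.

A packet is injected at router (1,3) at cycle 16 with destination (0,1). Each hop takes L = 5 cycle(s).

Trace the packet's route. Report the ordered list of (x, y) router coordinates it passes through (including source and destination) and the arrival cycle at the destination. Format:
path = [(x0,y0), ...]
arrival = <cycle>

t=16: at (1,3)
t=21: at (0,3) after W
t=26: at (0,2) after S
t=31: at (0,1) after S

path = [(1,3), (0,3), (0,2), (0,1)]
arrival = 31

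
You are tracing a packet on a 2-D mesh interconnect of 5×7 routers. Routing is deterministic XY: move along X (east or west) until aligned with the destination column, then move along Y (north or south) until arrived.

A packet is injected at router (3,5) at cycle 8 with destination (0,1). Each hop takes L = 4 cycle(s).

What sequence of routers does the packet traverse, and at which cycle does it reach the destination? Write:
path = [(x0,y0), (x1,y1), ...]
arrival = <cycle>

path = [(3,5), (2,5), (1,5), (0,5), (0,4), (0,3), (0,2), (0,1)]
arrival = 36

src (3,5)  cyc=8
W→(2,5)  cyc=12
W→(1,5)  cyc=16
W→(0,5)  cyc=20
S→(0,4)  cyc=24
S→(0,3)  cyc=28
S→(0,2)  cyc=32
S→(0,1)  cyc=36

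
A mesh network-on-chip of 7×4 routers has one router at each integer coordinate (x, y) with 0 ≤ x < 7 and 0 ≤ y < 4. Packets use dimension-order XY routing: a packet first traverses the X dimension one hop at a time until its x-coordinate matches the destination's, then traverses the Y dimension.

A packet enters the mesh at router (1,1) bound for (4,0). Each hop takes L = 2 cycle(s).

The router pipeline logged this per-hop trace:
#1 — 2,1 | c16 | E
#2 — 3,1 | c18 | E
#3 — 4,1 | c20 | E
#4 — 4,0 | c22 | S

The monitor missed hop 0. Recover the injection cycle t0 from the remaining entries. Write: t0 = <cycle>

Hop 1 reached at cycle 16; hop k is at t0 + k·L.
Therefore t0 = 16 − L = 14.

t0 = 14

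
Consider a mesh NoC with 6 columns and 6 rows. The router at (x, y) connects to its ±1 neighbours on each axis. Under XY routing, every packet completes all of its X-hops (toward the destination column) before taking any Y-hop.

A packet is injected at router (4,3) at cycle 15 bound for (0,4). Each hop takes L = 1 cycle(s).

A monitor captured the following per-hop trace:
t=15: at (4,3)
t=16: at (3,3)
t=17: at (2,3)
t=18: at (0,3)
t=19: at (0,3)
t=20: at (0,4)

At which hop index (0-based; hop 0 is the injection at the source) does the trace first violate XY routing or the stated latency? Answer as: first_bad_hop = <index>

first_bad_hop = 3

  1: Δx=-1 Δy=+0 Δt=1 [ok]
  2: Δx=-1 Δy=+0 Δt=1 [ok]
  3: Δx=-2 Δy=+0 Δt=1 [BAD: non-unit step]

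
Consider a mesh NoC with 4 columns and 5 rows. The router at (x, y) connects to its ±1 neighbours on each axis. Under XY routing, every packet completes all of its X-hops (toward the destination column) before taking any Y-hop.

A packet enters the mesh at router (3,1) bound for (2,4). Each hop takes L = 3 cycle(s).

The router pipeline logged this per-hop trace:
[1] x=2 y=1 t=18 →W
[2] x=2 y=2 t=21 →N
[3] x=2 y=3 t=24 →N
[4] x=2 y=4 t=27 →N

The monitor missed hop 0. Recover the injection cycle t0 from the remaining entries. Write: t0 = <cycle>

At hop 1 the cycle is 18; in general cyc_k = t0 + kL.
t0 = cyc[1] − L = 18 − 3 = 15.

t0 = 15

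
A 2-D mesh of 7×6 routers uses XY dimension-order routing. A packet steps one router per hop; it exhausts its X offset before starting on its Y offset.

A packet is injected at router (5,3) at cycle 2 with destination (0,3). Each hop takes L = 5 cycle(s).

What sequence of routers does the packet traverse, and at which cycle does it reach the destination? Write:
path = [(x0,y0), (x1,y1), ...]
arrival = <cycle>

t=2: at (5,3)
t=7: at (4,3) after W
t=12: at (3,3) after W
t=17: at (2,3) after W
t=22: at (1,3) after W
t=27: at (0,3) after W

path = [(5,3), (4,3), (3,3), (2,3), (1,3), (0,3)]
arrival = 27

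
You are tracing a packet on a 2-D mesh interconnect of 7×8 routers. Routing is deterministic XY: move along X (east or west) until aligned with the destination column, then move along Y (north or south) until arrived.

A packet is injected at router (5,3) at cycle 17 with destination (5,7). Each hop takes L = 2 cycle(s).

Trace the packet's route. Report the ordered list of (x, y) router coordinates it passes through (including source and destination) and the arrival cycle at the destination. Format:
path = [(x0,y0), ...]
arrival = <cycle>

path = [(5,3), (5,4), (5,5), (5,6), (5,7)]
arrival = 25

[0] x=5 y=3 t=17
[1] x=5 y=4 t=19 →N
[2] x=5 y=5 t=21 →N
[3] x=5 y=6 t=23 →N
[4] x=5 y=7 t=25 →N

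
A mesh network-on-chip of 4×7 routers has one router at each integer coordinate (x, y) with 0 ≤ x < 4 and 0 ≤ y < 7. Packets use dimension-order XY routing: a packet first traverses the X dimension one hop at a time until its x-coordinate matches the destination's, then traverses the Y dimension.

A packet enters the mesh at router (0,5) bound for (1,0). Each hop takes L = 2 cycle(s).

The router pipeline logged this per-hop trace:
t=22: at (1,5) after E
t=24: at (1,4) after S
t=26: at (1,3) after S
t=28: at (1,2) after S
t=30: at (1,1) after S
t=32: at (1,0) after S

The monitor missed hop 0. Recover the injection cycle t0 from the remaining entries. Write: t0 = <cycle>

Hop 1 reached at cycle 22; hop k is at t0 + k·L.
t0 = cyc[1] − L = 22 − 2 = 20.

t0 = 20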